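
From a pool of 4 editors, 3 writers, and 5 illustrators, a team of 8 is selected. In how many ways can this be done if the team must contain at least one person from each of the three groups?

485

Total 8-person selections from all 12: C(12,8) = 495.
Selections missing a whole group: no editors → C(8,8) = 1; no writers → C(9,8) = 9; no illustrators → C(7,8) = 0.
Add back selections omitting two groups (i.e. drawn from a single group): C(4,8) + C(3,8) + C(5,8) = 0.
By inclusion–exclusion: 495 − 10 + 0 = 485.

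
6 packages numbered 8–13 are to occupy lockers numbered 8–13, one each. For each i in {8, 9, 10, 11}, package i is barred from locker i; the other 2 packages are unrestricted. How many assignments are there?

Let Aᵢ (for 8 ≤ i ≤ 11) be the placements that put package i in its forbidden locker. Any j of these fix j positions, leaving (6−j)! ways to fill the rest, and there are C(4,j) ways to pick which j.
By inclusion–exclusion, the number of valid placements is Σ_{j=0}^{4} (−1)^j C(4,j)·(6−j)!.
Computing: 720 − 480 + 144 − 24 + 2 = 362.

362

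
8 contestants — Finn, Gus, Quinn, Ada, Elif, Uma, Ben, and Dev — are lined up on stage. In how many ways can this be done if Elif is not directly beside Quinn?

Of the 8! = 40320 arrangements, those with Elif and Quinn adjacent number 2 × 7! = 10080 (treat the pair as a block with 2 internal orders).
Complementary counting: 40320 − 10080 = 30240.

30240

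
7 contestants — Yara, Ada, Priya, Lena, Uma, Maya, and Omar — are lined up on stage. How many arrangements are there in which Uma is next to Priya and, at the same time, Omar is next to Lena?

Treat {Uma,Priya} as one block (2 orders) and {Omar,Lena} as another (2 orders).
That leaves 5 units to arrange: 2 × 2 × 5! = 4 × 120 = 480.

480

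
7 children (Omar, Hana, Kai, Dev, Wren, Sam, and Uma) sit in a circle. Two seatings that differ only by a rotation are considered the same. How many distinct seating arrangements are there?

720

Around a circle, 7 distinct people have 7!/7 = (6)! = 720 rotationally distinct seatings.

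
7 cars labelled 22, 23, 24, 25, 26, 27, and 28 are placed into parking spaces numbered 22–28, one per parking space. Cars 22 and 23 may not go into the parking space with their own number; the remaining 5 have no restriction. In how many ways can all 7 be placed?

Let Aᵢ (for i ∈ {22, 23}) be the placements that put car i in its forbidden parking space. Any j of these fix j positions, leaving (7−j)! ways to fill the rest, and there are C(2,j) ways to pick which j.
By inclusion–exclusion, the number of valid placements is Σ_{j=0}^{2} (−1)^j C(2,j)·(7−j)!.
Computing: 5040 − 1440 + 120 = 3720.

3720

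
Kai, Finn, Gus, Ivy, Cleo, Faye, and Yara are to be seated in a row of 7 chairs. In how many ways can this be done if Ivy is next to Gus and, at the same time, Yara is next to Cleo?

Treat {Ivy,Gus} as one block (2 orders) and {Yara,Cleo} as another (2 orders).
That leaves 5 units to arrange: 2 × 2 × 5! = 4 × 120 = 480.

480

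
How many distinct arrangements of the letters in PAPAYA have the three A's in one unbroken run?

Treat the 3 copies of A as a single block. The multiset to arrange is then {AAA, P, P, Y}, 4 items in all.
That gives (4)!/(2!) = 12 arrangements.

12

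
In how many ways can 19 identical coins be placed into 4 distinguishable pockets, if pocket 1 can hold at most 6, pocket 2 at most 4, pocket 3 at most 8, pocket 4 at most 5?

35

By stars and bars, unrestricted non-negative solutions to x_1+…+x_4 = 19 number C(19+3,3) = 1540.
Subtract solutions that violate a single cap (substitute x_i' = x_i − (cap_i+1)): x_1 ≥ 7 gives C(15,3) = 455; x_2 ≥ 5 gives C(17,3) = 680; x_3 ≥ 9 gives C(13,3) = 286; x_4 ≥ 6 gives C(16,3) = 560. Together 1981.
Add back pairs where two caps are both exceeded: 120 + 20 + 84 + 56 + 165 + 35 = 480.
Subtract triples: 0 + 4 + 0 + 0 = 4.
By inclusion–exclusion the count is 1540 − 1981 + 480 − 4 = 35.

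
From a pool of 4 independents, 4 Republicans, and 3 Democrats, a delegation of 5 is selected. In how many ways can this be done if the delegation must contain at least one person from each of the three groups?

With no constraint there are C(11,5) = 462 possible selections.
Subtract selections that omit an entire group: no independents → C(7,5) = 21; no Republicans → C(7,5) = 21; no Democrats → C(8,5) = 56.
Add back selections omitting two groups (i.e. drawn from a single group): C(4,5) + C(4,5) + C(3,5) = 0.
By inclusion–exclusion: 462 − 98 + 0 = 364.

364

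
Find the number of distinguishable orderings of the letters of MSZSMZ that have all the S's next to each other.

30

Treat the 2 copies of S as a single block. The multiset to arrange is then {SS, M, M, Z, Z}, 5 items in all.
That gives (5)!/(2!·2!) = 30 arrangements.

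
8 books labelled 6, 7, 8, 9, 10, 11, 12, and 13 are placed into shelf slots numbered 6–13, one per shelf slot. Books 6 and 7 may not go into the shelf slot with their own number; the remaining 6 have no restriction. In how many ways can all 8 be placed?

Let Aᵢ (for i ∈ {6, 7}) be the placements that put book i in its forbidden shelf slot. Any j of these fix j positions, leaving (8−j)! ways to fill the rest, and there are C(2,j) ways to pick which j.
By inclusion–exclusion, the number of valid placements is Σ_{j=0}^{2} (−1)^j C(2,j)·(8−j)!.
Computing: 40320 − 10080 + 720 = 30960.

30960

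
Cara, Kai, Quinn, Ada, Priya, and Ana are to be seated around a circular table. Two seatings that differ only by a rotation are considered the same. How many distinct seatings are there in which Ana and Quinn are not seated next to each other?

All circular seatings of 6 people number (5)! = 120.
Seatings with Ana beside Quinn: treat them as a block with 2 internal orders, giving 2 × (4)! = 48.
Subtracting, 120 − 48 = 72.

72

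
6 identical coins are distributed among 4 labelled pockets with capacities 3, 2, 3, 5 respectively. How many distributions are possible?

43

Ignoring the caps, the number of non-negative solutions to x_1+…+x_4 = 6 is C(9,3) = 84.
Subtract solutions that violate a single cap (substitute x_i' = x_i − (cap_i+1)): x_1 ≥ 4 gives C(5,3) = 10; x_2 ≥ 3 gives C(6,3) = 20; x_3 ≥ 4 gives C(5,3) = 10; x_4 ≥ 6 gives C(3,3) = 1. Together 41.
No two caps can be exceeded simultaneously, so the pair terms are all 0.
By inclusion–exclusion the count is 84 − 41 + 0 = 43.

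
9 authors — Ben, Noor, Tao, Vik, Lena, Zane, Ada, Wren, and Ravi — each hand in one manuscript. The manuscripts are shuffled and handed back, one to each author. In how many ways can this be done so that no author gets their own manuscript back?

Count assignments avoiding every fixed point. For any j of the 9 authors fixed to their own manuscript, the other 9−j can be arranged in (9−j)! ways.
By inclusion–exclusion this is Σ_{j=0}^{9} (−1)^j C(9,j)·(9−j)!.
Computing: 362880 − 362880 + 181440 − 60480 + 15120 − 3024 + 504 − 72 + 9 − 1 = 133496.

133496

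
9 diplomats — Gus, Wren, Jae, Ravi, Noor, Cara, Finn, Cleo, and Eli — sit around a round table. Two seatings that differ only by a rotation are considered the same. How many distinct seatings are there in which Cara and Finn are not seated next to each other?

30240

Without the restriction there are (8)! = 40320 seatings.
Seatings with Cara beside Finn: treat them as a block with 2 internal orders, giving 2 × (7)! = 10080.
Subtracting, 40320 − 10080 = 30240.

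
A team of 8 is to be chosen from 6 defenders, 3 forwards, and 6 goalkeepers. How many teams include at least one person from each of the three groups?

5922

Unrestricted: C(15,8) = 6435 ways to pick any 8 of the 15.
Subtract selections that omit an entire group: no defenders → C(9,8) = 9; no forwards → C(12,8) = 495; no goalkeepers → C(9,8) = 9.
Add back selections omitting two groups (i.e. drawn from a single group): C(6,8) + C(3,8) + C(6,8) = 0.
By inclusion–exclusion: 6435 − 513 + 0 = 5922.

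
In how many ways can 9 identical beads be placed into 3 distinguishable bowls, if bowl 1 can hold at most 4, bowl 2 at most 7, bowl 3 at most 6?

By stars and bars, unrestricted non-negative solutions to x_1+…+x_3 = 9 number C(9+2,2) = 55.
Subtract solutions that violate a single cap (substitute x_i' = x_i − (cap_i+1)): x_1 ≥ 5 gives C(6,2) = 15; x_2 ≥ 8 gives C(3,2) = 3; x_3 ≥ 7 gives C(4,2) = 6. Together 24.
No two caps can be exceeded simultaneously, so the pair terms are all 0.
By inclusion–exclusion the count is 55 − 24 + 0 = 31.

31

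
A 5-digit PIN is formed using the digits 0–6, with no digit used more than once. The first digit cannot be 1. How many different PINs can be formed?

The first digit has 7−1 = 6 choices (anything except 1).
The remaining 4 digits are filled from the other 6 symbols without repetition: 6 × 5 × 4 × 3 = 360.
Total: 6 × 360 = 2160.

2160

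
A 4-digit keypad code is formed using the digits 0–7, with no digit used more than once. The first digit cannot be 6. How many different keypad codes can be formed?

1470

The first digit has 8−1 = 7 choices (anything except 6).
The remaining 3 digits are filled from the other 7 symbols without repetition: 7 × 6 × 5 = 210.
Total: 7 × 210 = 1470.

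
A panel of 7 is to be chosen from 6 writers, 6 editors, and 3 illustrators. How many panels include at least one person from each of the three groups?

5571

With no constraint there are C(15,7) = 6435 possible selections.
Subtract selections that omit an entire group: no writers → C(9,7) = 36; no editors → C(9,7) = 36; no illustrators → C(12,7) = 792.
Add back selections omitting two groups (i.e. drawn from a single group): C(6,7) + C(6,7) + C(3,7) = 0.
By inclusion–exclusion: 6435 − 864 + 0 = 5571.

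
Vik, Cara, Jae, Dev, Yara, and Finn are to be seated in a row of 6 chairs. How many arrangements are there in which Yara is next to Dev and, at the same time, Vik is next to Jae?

Treat {Yara,Dev} as one block (2 orders) and {Vik,Jae} as another (2 orders).
That leaves 4 units to arrange: 2 × 2 × 4! = 4 × 24 = 96.

96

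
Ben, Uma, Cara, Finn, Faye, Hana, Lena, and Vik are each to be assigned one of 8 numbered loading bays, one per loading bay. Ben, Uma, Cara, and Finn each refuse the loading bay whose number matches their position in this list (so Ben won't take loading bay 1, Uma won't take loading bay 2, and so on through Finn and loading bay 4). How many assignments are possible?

Let Aᵢ (for 1 ≤ i ≤ 4) be the placements that put person i in their forbidden loading bay. Any j of these fix j positions, leaving (8−j)! ways to fill the rest, and there are C(4,j) ways to pick which j.
By inclusion–exclusion, the number of valid placements is Σ_{j=0}^{4} (−1)^j C(4,j)·(8−j)!.
Computing: 40320 − 20160 + 4320 − 480 + 24 = 24024.

24024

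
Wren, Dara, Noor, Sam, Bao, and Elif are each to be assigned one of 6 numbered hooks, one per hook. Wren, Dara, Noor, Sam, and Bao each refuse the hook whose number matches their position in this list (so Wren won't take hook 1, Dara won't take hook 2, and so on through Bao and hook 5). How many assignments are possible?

309

Let Aᵢ (for 1 ≤ i ≤ 5) be the placements that put person i in their forbidden hook. Any j of these fix j positions, leaving (6−j)! ways to fill the rest, and there are C(5,j) ways to pick which j.
By inclusion–exclusion, the number of valid placements is Σ_{j=0}^{5} (−1)^j C(5,j)·(6−j)!.
Computing: 720 − 600 + 240 − 60 + 10 − 1 = 309.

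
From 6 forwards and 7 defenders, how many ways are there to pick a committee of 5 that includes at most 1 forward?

Split by how many forwards are chosen (0 through 1).
Sum: C(6,0)·C(7,5) + C(6,1)·C(7,4) = 21 + 210 = 231.

231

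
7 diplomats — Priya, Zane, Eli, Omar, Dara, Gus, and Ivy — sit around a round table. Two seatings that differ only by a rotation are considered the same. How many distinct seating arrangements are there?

720

Fix one person's seat to break rotational symmetry; the remaining 6 people can be arranged in (6)! = 720 ways.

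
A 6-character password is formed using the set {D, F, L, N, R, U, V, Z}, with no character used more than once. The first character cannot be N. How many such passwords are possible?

17640

The first character has 8−1 = 7 choices (anything except N).
The remaining 5 characters are filled from the other 7 symbols without repetition: 7 × 6 × 5 × 4 × 3 = 2520.
Total: 7 × 2520 = 17640.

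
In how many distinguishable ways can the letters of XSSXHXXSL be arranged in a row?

2520

XSSXHXXSL has 9 letters with S appearing 3 times and X appearing 4 times.
The number of distinct arrangements is 9!/(4!·3!) = 362880/144 = 2520.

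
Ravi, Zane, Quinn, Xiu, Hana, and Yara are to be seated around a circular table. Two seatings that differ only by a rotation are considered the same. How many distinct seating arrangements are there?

Fix one person's seat to break rotational symmetry; the remaining 5 people can be arranged in (5)! = 120 ways.

120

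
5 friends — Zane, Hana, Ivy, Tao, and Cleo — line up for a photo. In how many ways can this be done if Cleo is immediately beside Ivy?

Treat {Cleo, Ivy} as a single unit. There are 4 units to order, and the pair itself can be ordered 2 ways.
So the count is 2·(4)! = 48.

48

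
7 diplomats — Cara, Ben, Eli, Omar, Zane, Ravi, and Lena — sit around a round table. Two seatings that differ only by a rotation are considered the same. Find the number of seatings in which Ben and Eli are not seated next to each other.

Without the restriction there are (6)! = 720 seatings.
Those with Ben next to Eli: fuse the pair into one unit and seat 6 units around a circle — 2·(5)! = 240.
Subtracting, 720 − 240 = 480.

480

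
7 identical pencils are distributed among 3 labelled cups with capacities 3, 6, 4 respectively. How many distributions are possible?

19

Without the upper bounds there are C(9,2) = 36 ways to split 7 among 3 cups.
Subtract solutions that violate a single cap (substitute x_i' = x_i − (cap_i+1)): x_1 ≥ 4 gives C(5,2) = 10; x_2 ≥ 7 gives C(2,2) = 1; x_3 ≥ 5 gives C(4,2) = 6. Together 17.
No two caps can be exceeded simultaneously, so the pair terms are all 0.
By inclusion–exclusion the count is 36 − 17 + 0 = 19.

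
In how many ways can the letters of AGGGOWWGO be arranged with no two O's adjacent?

Total arrangements of AGGGOWWGO: 9!/(4!·2!·2!) = 3780.
Arrangements with the O's together: treat OO as one letter, giving (8)!/(4!·2!) = 840.
Subtracting, 3780 − 840 = 2940 arrangements keep the O's apart.

2940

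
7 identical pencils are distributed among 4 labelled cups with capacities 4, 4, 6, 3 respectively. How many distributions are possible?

Ignoring the caps, the number of non-negative solutions to x_1+…+x_4 = 7 is C(10,3) = 120.
Subtract solutions that violate a single cap (substitute x_i' = x_i − (cap_i+1)): x_1 ≥ 5 gives C(5,3) = 10; x_2 ≥ 5 gives C(5,3) = 10; x_3 ≥ 7 gives C(3,3) = 1; x_4 ≥ 4 gives C(6,3) = 20. Together 41.
No two caps can be exceeded simultaneously, so the pair terms are all 0.
By inclusion–exclusion the count is 120 − 41 + 0 = 79.

79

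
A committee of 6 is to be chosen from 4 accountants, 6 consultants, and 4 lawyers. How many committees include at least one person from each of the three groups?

Unrestricted: C(14,6) = 3003 ways to pick any 6 of the 14.
Selections missing a whole group: no accountants → C(10,6) = 210; no consultants → C(8,6) = 28; no lawyers → C(10,6) = 210.
Add back selections omitting two groups (i.e. drawn from a single group): C(4,6) + C(6,6) + C(4,6) = 1.
By inclusion–exclusion: 3003 − 448 + 1 = 2556.

2556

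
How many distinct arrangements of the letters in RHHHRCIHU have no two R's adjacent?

5880

Total arrangements of RHHHRCIHU: 9!/(4!·2!) = 7560.
If the two R's are adjacent, glue them into one block, leaving 8 items to arrange: (8)!/(4!) = 1680 ways.
Subtracting, 7560 − 1680 = 5880 arrangements keep the R's apart.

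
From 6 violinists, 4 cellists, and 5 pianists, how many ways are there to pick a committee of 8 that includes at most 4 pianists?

Split by how many pianists are chosen (0 through 4).
Sum: C(5,0)·C(10,8) + C(5,1)·C(10,7) + C(5,2)·C(10,6) + C(5,3)·C(10,5) + C(5,4)·C(10,4) = 45 + 600 + 2100 + 2520 + 1050 = 6315.

6315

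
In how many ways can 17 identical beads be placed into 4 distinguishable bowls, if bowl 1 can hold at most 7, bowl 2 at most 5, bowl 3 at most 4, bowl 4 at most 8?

106

Ignoring the caps, the number of non-negative solutions to x_1+…+x_4 = 17 is C(20,3) = 1140.
Subtract solutions that violate a single cap (substitute x_i' = x_i − (cap_i+1)): x_1 ≥ 8 gives C(12,3) = 220; x_2 ≥ 6 gives C(14,3) = 364; x_3 ≥ 5 gives C(15,3) = 455; x_4 ≥ 9 gives C(11,3) = 165. Together 1204.
Add back pairs where two caps are both exceeded: 20 + 35 + 1 + 84 + 10 + 20 = 170.
By inclusion–exclusion the count is 1140 − 1204 + 170 = 106.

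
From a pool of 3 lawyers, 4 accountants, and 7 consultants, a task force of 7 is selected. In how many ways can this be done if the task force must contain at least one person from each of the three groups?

With no constraint there are C(14,7) = 3432 possible selections.
Selections missing a whole group: no lawyers → C(11,7) = 330; no accountants → C(10,7) = 120; no consultants → C(7,7) = 1.
Add back selections omitting two groups (i.e. drawn from a single group): C(3,7) + C(4,7) + C(7,7) = 1.
By inclusion–exclusion: 3432 − 451 + 1 = 2982.

2982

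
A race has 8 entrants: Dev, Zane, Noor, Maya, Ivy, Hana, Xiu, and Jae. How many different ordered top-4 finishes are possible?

1680

There are 8 choices for 1st place, 7 for 2nd, and so on down to 5 for position 4.
That gives 8 × 7 × 6 × 5 = 1680.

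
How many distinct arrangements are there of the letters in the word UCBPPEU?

Letter multiplicities in UCBPPEU: B×1, C×1, E×1, P×2, U×2.
So there are 7! / (2!·2!) = 1260 distinguishable arrangements.

1260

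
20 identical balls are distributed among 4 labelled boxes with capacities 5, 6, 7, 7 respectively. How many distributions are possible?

By stars and bars, unrestricted non-negative solutions to x_1+…+x_4 = 20 number C(20+3,3) = 1771.
Subtract solutions that violate a single cap (substitute x_i' = x_i − (cap_i+1)): x_1 ≥ 6 gives C(17,3) = 680; x_2 ≥ 7 gives C(16,3) = 560; x_3 ≥ 8 gives C(15,3) = 455; x_4 ≥ 8 gives C(15,3) = 455. Together 2150.
Add back pairs where two caps are both exceeded: 120 + 84 + 84 + 56 + 56 + 35 = 435.
By inclusion–exclusion the count is 1771 − 2150 + 435 = 56.

56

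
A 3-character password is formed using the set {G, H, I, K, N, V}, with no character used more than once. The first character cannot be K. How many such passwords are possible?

The first character has 6−1 = 5 choices (anything except K).
The remaining 2 characters are filled from the other 5 symbols without repetition: 5 × 4 = 20.
Total: 5 × 20 = 100.

100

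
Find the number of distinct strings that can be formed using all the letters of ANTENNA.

The 7 letters of ANTENNA have repeats: A appearing twice and N appearing 3 times.
Dividing 7! = 5040 by 3!·2! = 12 for the repeated letters gives 420.

420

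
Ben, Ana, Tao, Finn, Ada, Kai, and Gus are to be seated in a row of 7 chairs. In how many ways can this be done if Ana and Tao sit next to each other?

Treat {Ana, Tao} as a single unit. There are 6 units to order, and the pair itself can be ordered 2 ways.
So the count is 2·(6)! = 1440.

1440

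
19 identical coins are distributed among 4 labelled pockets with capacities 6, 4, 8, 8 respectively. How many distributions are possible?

By stars and bars, unrestricted non-negative solutions to x_1+…+x_4 = 19 number C(19+3,3) = 1540.
Subtract solutions that violate a single cap (substitute x_i' = x_i − (cap_i+1)): x_1 ≥ 7 gives C(15,3) = 455; x_2 ≥ 5 gives C(17,3) = 680; x_3 ≥ 9 gives C(13,3) = 286; x_4 ≥ 9 gives C(13,3) = 286. Together 1707.
Add back pairs where two caps are both exceeded: 120 + 20 + 20 + 56 + 56 + 4 = 276.
By inclusion–exclusion the count is 1540 − 1707 + 276 = 109.

109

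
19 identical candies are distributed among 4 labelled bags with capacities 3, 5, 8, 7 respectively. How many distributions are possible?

By stars and bars, unrestricted non-negative solutions to x_1+…+x_4 = 19 number C(19+3,3) = 1540.
Subtract solutions that violate a single cap (substitute x_i' = x_i − (cap_i+1)): x_1 ≥ 4 gives C(18,3) = 816; x_2 ≥ 6 gives C(16,3) = 560; x_3 ≥ 9 gives C(13,3) = 286; x_4 ≥ 8 gives C(14,3) = 364. Together 2026.
Add back pairs where two caps are both exceeded: 220 + 84 + 120 + 35 + 56 + 10 = 525.
Subtract triples: 1 + 4 + 0 + 0 = 5.
By inclusion–exclusion the count is 1540 − 2026 + 525 − 5 = 34.

34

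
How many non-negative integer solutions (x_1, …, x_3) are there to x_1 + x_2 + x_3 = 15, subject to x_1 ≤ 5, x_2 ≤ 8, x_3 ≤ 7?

21

Without the upper bounds there are C(17,2) = 136 ways to split 15 among 3 variables.
Subtract solutions that violate a single cap (substitute x_i' = x_i − (cap_i+1)): x_1 ≥ 6 gives C(11,2) = 55; x_2 ≥ 9 gives C(8,2) = 28; x_3 ≥ 8 gives C(9,2) = 36. Together 119.
Add back pairs where two caps are both exceeded: 1 + 3 + 0 = 4.
By inclusion–exclusion the count is 136 − 119 + 4 = 21.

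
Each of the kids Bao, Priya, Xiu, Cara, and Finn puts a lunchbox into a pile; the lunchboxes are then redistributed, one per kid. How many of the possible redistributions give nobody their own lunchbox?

44

This is the derangement count D_5: permutations of 5 items with no fixed point.
By inclusion–exclusion this is Σ_{j=0}^{5} (−1)^j C(5,j)·(5−j)!.
Computing: 120 − 120 + 60 − 20 + 5 − 1 = 44.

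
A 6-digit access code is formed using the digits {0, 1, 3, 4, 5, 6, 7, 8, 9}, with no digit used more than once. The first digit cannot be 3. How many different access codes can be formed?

The first digit has 9−1 = 8 choices (anything except 3).
The remaining 5 digits are filled from the other 8 symbols without repetition: 8 × 7 × 6 × 5 × 4 = 6720.
Total: 8 × 6720 = 53760.

53760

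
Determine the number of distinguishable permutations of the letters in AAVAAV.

15

Letter multiplicities in AAVAAV: A×4, V×2.
The number of distinct arrangements is 6!/(4!·2!) = 720/48 = 15.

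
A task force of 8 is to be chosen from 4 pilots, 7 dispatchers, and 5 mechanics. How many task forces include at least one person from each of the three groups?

12201

Total 8-person selections from all 16: C(16,8) = 12870.
Subtract selections that omit an entire group: no pilots → C(12,8) = 495; no dispatchers → C(9,8) = 9; no mechanics → C(11,8) = 165.
Add back selections omitting two groups (i.e. drawn from a single group): C(4,8) + C(7,8) + C(5,8) = 0.
By inclusion–exclusion: 12870 − 669 + 0 = 12201.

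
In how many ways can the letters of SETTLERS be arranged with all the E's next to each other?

1260

Treat the 2 copies of E as a single block. The multiset to arrange is then {EE, L, R, S, S, T, T}, 7 items in all.
That gives (7)!/(2!·2!) = 1260 arrangements.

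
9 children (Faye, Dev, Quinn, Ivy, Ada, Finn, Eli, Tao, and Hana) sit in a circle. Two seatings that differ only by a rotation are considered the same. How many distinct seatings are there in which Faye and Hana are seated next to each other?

Glue Faye and Hana into a block (2 internal orders). Seating 8 units around a circle gives (7)! arrangements.
So 2 × (7)! = 2 × 5040 = 10080.

10080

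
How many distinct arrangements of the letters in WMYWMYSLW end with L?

Fix L in the last position and arrange the remaining 8 letters.
Those 8 letters have M appearing twice, W appearing 3 times, and Y appearing twice, giving (8)!/(3!·2!·2!) = 1680.

1680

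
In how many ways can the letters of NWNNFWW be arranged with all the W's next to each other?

Treat the 3 copies of W as a single block. The multiset to arrange is then {WWW, F, N, N, N}, 5 items in all.
That gives (5)!/(3!) = 20 arrangements.

20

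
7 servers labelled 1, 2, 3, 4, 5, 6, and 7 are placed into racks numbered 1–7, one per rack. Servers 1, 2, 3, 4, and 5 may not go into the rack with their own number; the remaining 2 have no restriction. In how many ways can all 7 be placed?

2428

Let Aᵢ (for 1 ≤ i ≤ 5) be the placements that put server i in its forbidden rack. Any j of these fix j positions, leaving (7−j)! ways to fill the rest, and there are C(5,j) ways to pick which j.
By inclusion–exclusion, the number of valid placements is Σ_{j=0}^{5} (−1)^j C(5,j)·(7−j)!.
Computing: 5040 − 3600 + 1200 − 240 + 30 − 2 = 2428.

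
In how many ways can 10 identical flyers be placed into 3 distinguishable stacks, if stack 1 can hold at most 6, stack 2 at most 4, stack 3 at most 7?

Ignoring the caps, the number of non-negative solutions to x_1+…+x_3 = 10 is C(12,2) = 66.
Subtract solutions that violate a single cap (substitute x_i' = x_i − (cap_i+1)): x_1 ≥ 7 gives C(5,2) = 10; x_2 ≥ 5 gives C(7,2) = 21; x_3 ≥ 8 gives C(4,2) = 6. Together 37.
No two caps can be exceeded simultaneously, so the pair terms are all 0.
By inclusion–exclusion the count is 66 − 37 + 0 = 29.

29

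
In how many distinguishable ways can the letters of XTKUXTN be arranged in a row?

Letter multiplicities in XTKUXTN: K×1, N×1, T×2, U×1, X×2.
Dividing 7! = 5040 by 2!·2! = 4 for the repeated letters gives 1260.

1260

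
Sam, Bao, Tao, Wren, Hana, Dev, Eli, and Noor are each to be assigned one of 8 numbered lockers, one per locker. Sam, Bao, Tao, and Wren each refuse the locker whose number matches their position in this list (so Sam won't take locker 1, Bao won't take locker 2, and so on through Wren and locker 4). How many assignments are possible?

24024

Let Aᵢ (for 1 ≤ i ≤ 4) be the placements that put person i in their forbidden locker. Any j of these fix j positions, leaving (8−j)! ways to fill the rest, and there are C(4,j) ways to pick which j.
By inclusion–exclusion, the number of valid placements is Σ_{j=0}^{4} (−1)^j C(4,j)·(8−j)!.
Computing: 40320 − 20160 + 4320 − 480 + 24 = 24024.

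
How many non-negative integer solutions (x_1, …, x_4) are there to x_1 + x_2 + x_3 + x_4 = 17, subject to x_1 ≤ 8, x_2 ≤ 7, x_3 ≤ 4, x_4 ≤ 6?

Without the upper bounds there are C(20,3) = 1140 ways to split 17 among 4 variables.
Subtract solutions that violate a single cap (substitute x_i' = x_i − (cap_i+1)): x_1 ≥ 9 gives C(11,3) = 165; x_2 ≥ 8 gives C(12,3) = 220; x_3 ≥ 5 gives C(15,3) = 455; x_4 ≥ 7 gives C(13,3) = 286. Together 1126.
Add back pairs where two caps are both exceeded: 1 + 20 + 4 + 35 + 10 + 56 = 126.
By inclusion–exclusion the count is 1140 − 1126 + 126 = 140.

140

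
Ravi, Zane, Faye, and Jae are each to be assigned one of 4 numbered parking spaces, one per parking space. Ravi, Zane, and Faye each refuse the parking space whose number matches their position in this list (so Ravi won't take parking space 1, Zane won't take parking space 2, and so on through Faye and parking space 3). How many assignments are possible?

Let Aᵢ (for i ∈ {1, 2, 3}) be the placements that put person i in their forbidden parking space. Any j of these fix j positions, leaving (4−j)! ways to fill the rest, and there are C(3,j) ways to pick which j.
By inclusion–exclusion, the number of valid placements is Σ_{j=0}^{3} (−1)^j C(3,j)·(4−j)!.
Computing: 24 − 18 + 6 − 1 = 11.

11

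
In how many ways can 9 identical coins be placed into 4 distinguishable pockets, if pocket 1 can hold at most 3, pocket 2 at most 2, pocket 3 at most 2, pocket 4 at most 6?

26

Without the upper bounds there are C(12,3) = 220 ways to split 9 among 4 pockets.
Subtract solutions that violate a single cap (substitute x_i' = x_i − (cap_i+1)): x_1 ≥ 4 gives C(8,3) = 56; x_2 ≥ 3 gives C(9,3) = 84; x_3 ≥ 3 gives C(9,3) = 84; x_4 ≥ 7 gives C(5,3) = 10. Together 234.
Add back pairs where two caps are both exceeded: 10 + 10 + 0 + 20 + 0 + 0 = 40.
By inclusion–exclusion the count is 220 − 234 + 40 = 26.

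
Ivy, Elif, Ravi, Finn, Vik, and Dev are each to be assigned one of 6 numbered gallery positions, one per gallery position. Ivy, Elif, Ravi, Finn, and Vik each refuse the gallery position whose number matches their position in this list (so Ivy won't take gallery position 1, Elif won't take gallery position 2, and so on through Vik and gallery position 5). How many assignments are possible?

Let Aᵢ (for 1 ≤ i ≤ 5) be the placements that put person i in their forbidden gallery position. Any j of these fix j positions, leaving (6−j)! ways to fill the rest, and there are C(5,j) ways to pick which j.
By inclusion–exclusion, the number of valid placements is Σ_{j=0}^{5} (−1)^j C(5,j)·(6−j)!.
Computing: 720 − 600 + 240 − 60 + 10 − 1 = 309.

309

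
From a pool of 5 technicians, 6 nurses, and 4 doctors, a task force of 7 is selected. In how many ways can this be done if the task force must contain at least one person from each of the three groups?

5949

With no constraint there are C(15,7) = 6435 possible selections.
Selections missing a whole group: no technicians → C(10,7) = 120; no nurses → C(9,7) = 36; no doctors → C(11,7) = 330.
Add back selections omitting two groups (i.e. drawn from a single group): C(5,7) + C(6,7) + C(4,7) = 0.
By inclusion–exclusion: 6435 − 486 + 0 = 5949.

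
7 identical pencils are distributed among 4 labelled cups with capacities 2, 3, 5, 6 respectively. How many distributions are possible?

61

By stars and bars, unrestricted non-negative solutions to x_1+…+x_4 = 7 number C(7+3,3) = 120.
Subtract solutions that violate a single cap (substitute x_i' = x_i − (cap_i+1)): x_1 ≥ 3 gives C(7,3) = 35; x_2 ≥ 4 gives C(6,3) = 20; x_3 ≥ 6 gives C(4,3) = 4; x_4 ≥ 7 gives C(3,3) = 1. Together 60.
Add back pairs where two caps are both exceeded: 1 + 0 + 0 + 0 + 0 + 0 = 1.
By inclusion–exclusion the count is 120 − 60 + 1 = 61.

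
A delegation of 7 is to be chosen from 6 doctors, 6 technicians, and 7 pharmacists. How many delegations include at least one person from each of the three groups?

46165

Total 7-person selections from all 19: C(19,7) = 50388.
Subtract selections that omit an entire group: no doctors → C(13,7) = 1716; no technicians → C(13,7) = 1716; no pharmacists → C(12,7) = 792.
Add back selections omitting two groups (i.e. drawn from a single group): C(6,7) + C(6,7) + C(7,7) = 1.
By inclusion–exclusion: 50388 − 4224 + 1 = 46165.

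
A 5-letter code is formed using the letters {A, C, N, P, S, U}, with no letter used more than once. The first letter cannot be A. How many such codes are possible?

The first letter has 6−1 = 5 choices (anything except A).
The remaining 4 letters are filled from the other 5 symbols without repetition: 5 × 4 × 3 × 2 = 120.
Total: 5 × 120 = 600.

600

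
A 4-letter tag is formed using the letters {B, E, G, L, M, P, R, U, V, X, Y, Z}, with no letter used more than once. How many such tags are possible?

11880

Choose and order 4 of the 12 symbols: the first letter has 12 options, the next 11, then 10, 9.
12 × 11 × 10 × 9 = 11880.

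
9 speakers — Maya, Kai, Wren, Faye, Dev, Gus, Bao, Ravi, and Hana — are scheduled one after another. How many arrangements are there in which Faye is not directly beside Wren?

There are 9! = 362880 arrangements in all. If Faye and Wren are adjacent, merging them into one block gives 2·(8)! = 80640 arrangements.
So 362880 − 80640 = 282240 arrangements keep them apart.

282240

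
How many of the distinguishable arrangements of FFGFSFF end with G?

6

With the last slot taken by G, it remains to arrange the other 6 letters (FFFSFF).
Those 6 letters have F appearing 5 times, giving (6)!/(5!) = 6.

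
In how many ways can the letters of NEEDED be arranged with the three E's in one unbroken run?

Treat the 3 copies of E as a single block. The multiset to arrange is then {EEE, D, D, N}, 4 items in all.
That gives (4)!/(2!) = 12 arrangements.

12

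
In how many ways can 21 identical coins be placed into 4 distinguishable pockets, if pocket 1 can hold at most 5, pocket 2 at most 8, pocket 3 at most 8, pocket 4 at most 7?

Ignoring the caps, the number of non-negative solutions to x_1+…+x_4 = 21 is C(24,3) = 2024.
Subtract solutions that violate a single cap (substitute x_i' = x_i − (cap_i+1)): x_1 ≥ 6 gives C(18,3) = 816; x_2 ≥ 9 gives C(15,3) = 455; x_3 ≥ 9 gives C(15,3) = 455; x_4 ≥ 8 gives C(16,3) = 560. Together 2286.
Add back pairs where two caps are both exceeded: 84 + 84 + 120 + 20 + 35 + 35 = 378.
By inclusion–exclusion the count is 2024 − 2286 + 378 = 116.

116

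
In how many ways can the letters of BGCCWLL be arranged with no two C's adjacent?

There are 7!/(2!·2!) = 1260 arrangements of BGCCWLL in total.
If the two C's are adjacent, glue them into one block, leaving 6 items to arrange: (6)!/(2!) = 360 ways.
Subtracting, 1260 − 360 = 900 arrangements keep the C's apart.

900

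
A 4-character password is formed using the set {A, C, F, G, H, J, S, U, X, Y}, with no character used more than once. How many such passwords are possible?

This is a permutation of 4 out of 10: P(10,4) = 10!/6!.
That product is 10 × 9 × 8 × 7 = 5040.

5040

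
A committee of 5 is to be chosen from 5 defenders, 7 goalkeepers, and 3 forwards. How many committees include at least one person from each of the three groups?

1925

Total 5-person selections from all 15: C(15,5) = 3003.
Subtract selections that omit an entire group: no defenders → C(10,5) = 252; no goalkeepers → C(8,5) = 56; no forwards → C(12,5) = 792.
Add back selections omitting two groups (i.e. drawn from a single group): C(5,5) + C(7,5) + C(3,5) = 22.
By inclusion–exclusion: 3003 − 1100 + 22 = 1925.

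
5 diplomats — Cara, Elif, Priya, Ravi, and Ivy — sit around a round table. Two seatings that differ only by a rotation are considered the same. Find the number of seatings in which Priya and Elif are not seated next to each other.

12

Without the restriction there are (4)! = 24 seatings.
Those with Priya next to Elif: fuse the pair into one unit and seat 4 units around a circle — 2·(3)! = 12.
Subtracting, 24 − 12 = 12.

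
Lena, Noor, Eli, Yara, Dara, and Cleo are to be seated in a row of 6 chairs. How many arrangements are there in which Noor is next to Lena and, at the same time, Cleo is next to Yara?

Treat {Noor,Lena} as one block (2 orders) and {Cleo,Yara} as another (2 orders).
That leaves 4 units to arrange: 2 × 2 × 4! = 4 × 24 = 96.

96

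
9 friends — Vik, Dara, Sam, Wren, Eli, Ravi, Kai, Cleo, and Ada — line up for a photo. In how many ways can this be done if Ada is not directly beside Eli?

There are 9! = 362880 arrangements in all. If Ada and Eli are adjacent, merging them into one block gives 2·(8)! = 80640 arrangements.
Complementary counting: 362880 − 80640 = 282240.

282240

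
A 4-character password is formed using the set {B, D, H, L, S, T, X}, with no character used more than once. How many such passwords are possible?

840

This is a permutation of 4 out of 7: P(7,4) = 7!/3!.
That product is 7 × 6 × 5 × 4 = 840.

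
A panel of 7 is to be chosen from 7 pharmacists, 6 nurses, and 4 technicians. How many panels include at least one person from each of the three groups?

Unrestricted: C(17,7) = 19448 ways to pick any 7 of the 17.
Selections missing a whole group: no pharmacists → C(10,7) = 120; no nurses → C(11,7) = 330; no technicians → C(13,7) = 1716.
Add back selections omitting two groups (i.e. drawn from a single group): C(7,7) + C(6,7) + C(4,7) = 1.
By inclusion–exclusion: 19448 − 2166 + 1 = 17283.

17283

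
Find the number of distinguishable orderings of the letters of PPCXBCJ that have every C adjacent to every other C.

360

Treat the 2 copies of C as a single block. The multiset to arrange is then {CC, B, J, P, P, X}, 6 items in all.
That gives (6)!/(2!) = 360 arrangements.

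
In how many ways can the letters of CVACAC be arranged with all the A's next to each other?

Treat the 2 copies of A as a single block. The multiset to arrange is then {AA, C, C, C, V}, 5 items in all.
That gives (5)!/(3!) = 20 arrangements.

20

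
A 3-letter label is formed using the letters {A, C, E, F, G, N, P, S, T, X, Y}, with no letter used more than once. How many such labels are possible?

990

This is a permutation of 3 out of 11: P(11,3) = 11!/8!.
11 × 10 × 9 = 990.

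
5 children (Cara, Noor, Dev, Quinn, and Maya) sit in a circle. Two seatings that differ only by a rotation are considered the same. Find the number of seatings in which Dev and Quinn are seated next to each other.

Treat {Dev, Quinn} as one unit (2 internal orders) and seat the resulting 4 units around the table: (3)! circular arrangements.
So 2 × (3)! = 2 × 6 = 12.

12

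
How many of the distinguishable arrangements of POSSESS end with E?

30

With the last slot taken by E, it remains to arrange the other 6 letters (POSSSS).
Those 6 letters have S appearing 4 times, giving (6)!/(4!) = 30.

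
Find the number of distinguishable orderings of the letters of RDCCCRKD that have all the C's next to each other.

Treat the 3 copies of C as a single block. The multiset to arrange is then {CCC, D, D, K, R, R}, 6 items in all.
That gives (6)!/(2!·2!) = 180 arrangements.

180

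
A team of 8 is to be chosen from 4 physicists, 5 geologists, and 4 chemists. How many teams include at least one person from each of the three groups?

1268

Total 8-person selections from all 13: C(13,8) = 1287.
Subtract selections that omit an entire group: no physicists → C(9,8) = 9; no geologists → C(8,8) = 1; no chemists → C(9,8) = 9.
Add back selections omitting two groups (i.e. drawn from a single group): C(4,8) + C(5,8) + C(4,8) = 0.
By inclusion–exclusion: 1287 − 19 + 0 = 1268.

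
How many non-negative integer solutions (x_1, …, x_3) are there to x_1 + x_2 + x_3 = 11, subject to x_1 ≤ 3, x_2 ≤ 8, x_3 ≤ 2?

6

Without the upper bounds there are C(13,2) = 78 ways to split 11 among 3 variables.
Subtract solutions that violate a single cap (substitute x_i' = x_i − (cap_i+1)): x_1 ≥ 4 gives C(9,2) = 36; x_2 ≥ 9 gives C(4,2) = 6; x_3 ≥ 3 gives C(10,2) = 45. Together 87.
Add back pairs where two caps are both exceeded: 0 + 15 + 0 = 15.
By inclusion–exclusion the count is 78 − 87 + 15 = 6.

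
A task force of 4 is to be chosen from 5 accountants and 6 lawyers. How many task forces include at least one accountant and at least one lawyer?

310

With no constraint there are C(11,4) = 330 possible selections.
Subtract selections that omit an entire group: no accountants → C(6,4) = 15; no lawyers → C(5,4) = 5.
Both groups omitted at once is impossible, so 330 − 20 = 310.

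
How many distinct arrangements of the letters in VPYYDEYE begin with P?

420

Fix P in the first position and arrange the remaining 7 letters.
Those 7 letters have E appearing twice and Y appearing 3 times, giving (7)!/(3!·2!) = 420.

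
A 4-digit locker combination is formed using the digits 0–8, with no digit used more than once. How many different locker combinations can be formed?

This is a permutation of 4 out of 9: P(9,4) = 9!/5!.
That product is 9 × 8 × 7 × 6 = 3024.

3024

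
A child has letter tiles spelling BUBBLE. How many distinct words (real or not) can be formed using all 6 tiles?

BUBBLE has 6 letters with B appearing 3 times.
Dividing 6! = 720 by 3! = 6 for the repeated letters gives 120.

120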